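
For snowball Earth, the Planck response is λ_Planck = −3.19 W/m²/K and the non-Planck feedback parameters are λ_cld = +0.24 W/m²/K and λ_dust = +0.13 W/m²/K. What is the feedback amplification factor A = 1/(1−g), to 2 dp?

1.13

Convert to gains: g_cld = 0.24/3.19 = 0.07524; g_dust = 0.13/3.19 = 0.04075.
Total gain g = 0.11599.
A = 1/(1 − 0.11599) = 1.13.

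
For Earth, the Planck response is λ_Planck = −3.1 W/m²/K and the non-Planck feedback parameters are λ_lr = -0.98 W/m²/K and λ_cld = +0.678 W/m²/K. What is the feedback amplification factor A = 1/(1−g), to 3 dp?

Convert to gains: g_lr = -0.98/3.1 = -0.3161; g_cld = 0.678/3.1 = 0.2187.
Total gain g = -0.0974.
A = 1/(1 + 0.0974) = 0.911.

0.911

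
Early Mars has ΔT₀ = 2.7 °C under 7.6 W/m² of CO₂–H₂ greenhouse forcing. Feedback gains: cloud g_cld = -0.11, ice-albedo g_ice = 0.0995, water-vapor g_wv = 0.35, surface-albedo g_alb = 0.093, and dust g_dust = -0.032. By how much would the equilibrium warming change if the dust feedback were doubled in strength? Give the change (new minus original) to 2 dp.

Original: g = 0.4005, ΔT = 2.7/(1−0.4005) = 4.5038 °C.
With doubled dust: g' = 0.3685, ΔT' = 2.7/(1−0.3685) = 4.2755 °C.
Change = 4.2755 − 4.5038 = -0.23 °C.

-0.23 °C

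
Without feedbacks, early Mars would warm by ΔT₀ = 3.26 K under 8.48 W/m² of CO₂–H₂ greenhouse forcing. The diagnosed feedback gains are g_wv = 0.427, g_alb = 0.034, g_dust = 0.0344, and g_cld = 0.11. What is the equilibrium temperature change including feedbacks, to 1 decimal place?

8.3 K

Total gain g = 0.427 + 0.034 + 0.0344 + 0.11 = 0.6054.
Amplification A = 1/(1 − 0.6054) = 2.534.
ΔT = 3.26 × 2.534 = 8.3 K.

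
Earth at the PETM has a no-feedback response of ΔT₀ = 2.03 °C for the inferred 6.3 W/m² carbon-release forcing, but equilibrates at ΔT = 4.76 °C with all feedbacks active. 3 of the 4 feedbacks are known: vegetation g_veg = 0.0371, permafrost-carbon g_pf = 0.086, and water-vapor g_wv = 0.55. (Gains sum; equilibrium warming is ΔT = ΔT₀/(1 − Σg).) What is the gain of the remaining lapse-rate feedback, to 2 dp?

Amplification A = ΔT/ΔT₀ = 4.76/2.03 = 2.345.
Total gain g = 1 − 1/A = 1 − 1/2.345 = 0.5736.
Known gains sum to 0.0371 + 0.086 + 0.55 = 0.6731.
g_lr = 0.5736 − 0.6731 = -0.10.

-0.10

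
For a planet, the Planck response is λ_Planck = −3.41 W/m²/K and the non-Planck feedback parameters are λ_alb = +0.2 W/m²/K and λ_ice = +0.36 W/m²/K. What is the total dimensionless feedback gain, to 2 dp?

0.16

Convert to gains: g_alb = 0.2/3.41 = 0.05865; g_ice = 0.36/3.41 = 0.1056.
Total gain g = 0.16425.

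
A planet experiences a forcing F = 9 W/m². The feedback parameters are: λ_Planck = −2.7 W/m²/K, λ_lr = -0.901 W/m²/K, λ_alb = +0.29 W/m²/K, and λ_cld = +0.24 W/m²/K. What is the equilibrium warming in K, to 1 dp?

Net feedback parameter λ = (−2.7) + (-0.901) + (+0.29) + (+0.24) = -3.071 W/m²/K.
ΔT = −F/λ = −9/(-3.071) = 2.9 K.

2.9 K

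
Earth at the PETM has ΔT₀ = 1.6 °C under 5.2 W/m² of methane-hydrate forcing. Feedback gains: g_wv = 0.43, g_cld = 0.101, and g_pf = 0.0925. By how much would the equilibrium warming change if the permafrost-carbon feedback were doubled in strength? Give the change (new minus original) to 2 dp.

1.38 °C

Original: g = 0.6235, ΔT = 1.6/(1−0.6235) = 4.2497 °C.
With doubled permafrost-carbon: g' = 0.716, ΔT' = 1.6/(1−0.716) = 5.6338 °C.
Change = 5.6338 − 4.2497 = 1.38 °C.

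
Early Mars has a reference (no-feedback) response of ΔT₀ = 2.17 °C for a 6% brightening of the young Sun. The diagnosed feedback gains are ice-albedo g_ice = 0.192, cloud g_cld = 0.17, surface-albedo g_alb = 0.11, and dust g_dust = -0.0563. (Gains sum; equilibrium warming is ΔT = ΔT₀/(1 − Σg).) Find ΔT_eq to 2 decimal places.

3.71 °C

Total gain g = 0.192 + 0.17 + 0.11 − 0.0563 = 0.4157.
Amplification A = 1/(1 − 0.4157) = 1.711.
ΔT = 2.17 × 1.711 = 3.71 °C.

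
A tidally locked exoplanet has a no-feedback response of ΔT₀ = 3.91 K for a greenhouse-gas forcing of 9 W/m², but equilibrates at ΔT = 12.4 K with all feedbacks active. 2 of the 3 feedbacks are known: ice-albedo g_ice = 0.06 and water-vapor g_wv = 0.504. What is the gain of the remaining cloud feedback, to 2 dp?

0.12

Amplification A = ΔT/ΔT₀ = 12.4/3.91 = 3.171.
Total gain g = 1 − 1/A = 1 − 1/3.171 = 0.6846.
Known gains sum to 0.06 + 0.504 = 0.564.
g_cld = 0.6846 − 0.564 = 0.12.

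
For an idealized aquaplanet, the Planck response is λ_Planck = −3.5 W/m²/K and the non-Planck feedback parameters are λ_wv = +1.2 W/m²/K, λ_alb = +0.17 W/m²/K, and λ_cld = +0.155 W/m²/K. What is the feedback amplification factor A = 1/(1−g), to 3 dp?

1.772

Convert to gains: g_wv = 1.2/3.5 = 0.3429; g_alb = 0.17/3.5 = 0.04857; g_cld = 0.155/3.5 = 0.04429.
Total gain g = 0.43576.
A = 1/(1 − 0.43576) = 1.772.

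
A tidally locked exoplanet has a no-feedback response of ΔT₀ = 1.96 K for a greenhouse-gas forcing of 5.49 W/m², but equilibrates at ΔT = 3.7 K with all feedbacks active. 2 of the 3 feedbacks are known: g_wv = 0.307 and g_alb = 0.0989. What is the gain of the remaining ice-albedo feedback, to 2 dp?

Amplification A = ΔT/ΔT₀ = 3.7/1.96 = 1.888.
Total gain g = 1 − 1/A = 1 − 1/1.888 = 0.4703.
Known gains sum to 0.307 + 0.0989 = 0.4059.
g_ice = 0.4703 − 0.4059 = 0.06.

0.06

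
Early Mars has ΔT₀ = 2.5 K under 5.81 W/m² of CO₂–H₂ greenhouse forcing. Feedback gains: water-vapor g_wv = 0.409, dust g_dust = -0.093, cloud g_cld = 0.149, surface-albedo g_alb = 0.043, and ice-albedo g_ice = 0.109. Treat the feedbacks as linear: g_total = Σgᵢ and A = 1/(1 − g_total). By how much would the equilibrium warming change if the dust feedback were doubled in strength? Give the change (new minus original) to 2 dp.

-1.28 K

Original: g = 0.617, ΔT = 2.5/(1−0.617) = 6.5274 K.
With doubled dust: g' = 0.524, ΔT' = 2.5/(1−0.524) = 5.2521 K.
Change = 5.2521 − 6.5274 = -1.28 K.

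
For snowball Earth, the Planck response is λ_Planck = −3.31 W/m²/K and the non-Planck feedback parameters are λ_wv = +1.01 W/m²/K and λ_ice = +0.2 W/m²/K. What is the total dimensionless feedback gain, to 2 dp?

0.37

Convert to gains: g_wv = 1.01/3.31 = 0.3051; g_ice = 0.2/3.31 = 0.06042.
Total gain g = 0.36552.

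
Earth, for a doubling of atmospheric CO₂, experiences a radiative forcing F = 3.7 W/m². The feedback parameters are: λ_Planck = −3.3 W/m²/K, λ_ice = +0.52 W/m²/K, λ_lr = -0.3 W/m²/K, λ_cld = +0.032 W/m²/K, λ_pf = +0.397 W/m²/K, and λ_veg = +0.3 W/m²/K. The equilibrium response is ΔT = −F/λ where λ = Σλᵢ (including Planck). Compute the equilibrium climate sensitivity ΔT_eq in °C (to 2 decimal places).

Net feedback parameter λ = (−3.3) + (+0.52) + (-0.3) + (+0.032) + (+0.397) + (+0.3) = -2.351 W/m²/K.
ΔT = −F/λ = −3.7/(-2.351) = 1.57 °C.

1.57 °C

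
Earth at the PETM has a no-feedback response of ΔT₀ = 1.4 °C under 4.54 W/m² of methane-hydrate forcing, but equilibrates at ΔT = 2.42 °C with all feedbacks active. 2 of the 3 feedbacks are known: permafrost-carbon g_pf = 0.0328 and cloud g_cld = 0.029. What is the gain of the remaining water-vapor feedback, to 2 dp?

0.36

Amplification A = ΔT/ΔT₀ = 2.42/1.4 = 1.729.
Total gain g = 1 − 1/A = 1 − 1/1.729 = 0.4216.
Known gains sum to 0.0328 + 0.029 = 0.0618.
g_wv = 0.4216 − 0.0618 = 0.36.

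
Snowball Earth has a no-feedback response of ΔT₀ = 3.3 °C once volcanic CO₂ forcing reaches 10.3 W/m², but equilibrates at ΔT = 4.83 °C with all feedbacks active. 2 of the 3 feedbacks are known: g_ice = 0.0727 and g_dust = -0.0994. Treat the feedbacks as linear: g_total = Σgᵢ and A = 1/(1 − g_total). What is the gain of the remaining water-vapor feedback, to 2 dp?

0.34

Amplification A = ΔT/ΔT₀ = 4.83/3.3 = 1.464.
Total gain g = 1 − 1/A = 1 − 1/1.464 = 0.3169.
Known gains sum to 0.0727 − 0.0994 = -0.0267.
g_wv = 0.3169 + 0.0267 = 0.34.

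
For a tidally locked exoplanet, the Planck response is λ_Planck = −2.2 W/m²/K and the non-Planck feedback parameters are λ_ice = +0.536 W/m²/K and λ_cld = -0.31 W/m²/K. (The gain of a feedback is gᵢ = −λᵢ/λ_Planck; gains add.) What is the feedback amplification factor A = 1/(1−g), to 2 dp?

1.11

Convert to gains: g_ice = 0.536/2.2 = 0.2436; g_cld = -0.31/2.2 = -0.1409.
Total gain g = 0.1027.
A = 1/(1 − 0.1027) = 1.11.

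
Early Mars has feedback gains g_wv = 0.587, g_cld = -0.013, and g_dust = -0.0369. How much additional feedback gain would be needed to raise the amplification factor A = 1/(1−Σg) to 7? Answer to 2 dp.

0.32

Current total gain = 0.5371.
Target gain for A = 7: g* = 1 − 1/7 = 0.8571.
Additional gain needed = 0.8571 − 0.5371 = 0.32.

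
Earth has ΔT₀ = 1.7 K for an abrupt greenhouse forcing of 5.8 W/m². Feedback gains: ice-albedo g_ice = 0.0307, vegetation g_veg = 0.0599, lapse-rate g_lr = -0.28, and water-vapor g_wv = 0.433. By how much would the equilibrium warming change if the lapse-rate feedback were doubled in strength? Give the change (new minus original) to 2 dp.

-0.61 K

Original: g = 0.2436, ΔT = 1.7/(1−0.2436) = 2.2475 K.
With doubled lapse-rate: g' = -0.0364, ΔT' = 1.7/(1+0.0364) = 1.6403 K.
Change = 1.6403 − 2.2475 = -0.61 K.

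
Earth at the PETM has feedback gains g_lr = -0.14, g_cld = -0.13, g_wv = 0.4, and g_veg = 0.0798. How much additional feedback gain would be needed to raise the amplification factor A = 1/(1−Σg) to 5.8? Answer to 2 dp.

0.62

Current total gain = 0.2098.
Target gain for A = 5.8: g* = 1 − 1/5.8 = 0.8276.
Additional gain needed = 0.8276 − 0.2098 = 0.62.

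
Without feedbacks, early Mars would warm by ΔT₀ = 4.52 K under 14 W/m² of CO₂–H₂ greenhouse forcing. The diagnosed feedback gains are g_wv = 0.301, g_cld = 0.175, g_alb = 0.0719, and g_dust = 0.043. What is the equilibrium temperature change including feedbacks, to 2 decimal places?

11.05 K

Total gain g = 0.301 + 0.175 + 0.0719 + 0.043 = 0.5909.
Amplification A = 1/(1 − 0.5909) = 2.444.
ΔT = 4.52 × 2.444 = 11.05 K.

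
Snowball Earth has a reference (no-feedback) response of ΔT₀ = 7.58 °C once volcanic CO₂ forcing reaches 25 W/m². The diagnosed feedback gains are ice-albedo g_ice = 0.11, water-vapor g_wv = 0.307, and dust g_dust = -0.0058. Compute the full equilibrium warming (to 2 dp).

Total gain g = 0.11 + 0.307 − 0.0058 = 0.4112.
Amplification A = 1/(1 − 0.4112) = 1.698.
ΔT = 7.58 × 1.698 = 12.87 °C.

12.87 °C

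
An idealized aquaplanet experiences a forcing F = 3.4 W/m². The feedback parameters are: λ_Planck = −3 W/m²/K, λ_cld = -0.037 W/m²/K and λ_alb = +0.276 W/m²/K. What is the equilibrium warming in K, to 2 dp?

Net feedback parameter λ = (−3) + (-0.037) + (+0.276) = -2.761 W/m²/K.
ΔT = −F/λ = −3.4/(-2.761) = 1.23 K.

1.23 K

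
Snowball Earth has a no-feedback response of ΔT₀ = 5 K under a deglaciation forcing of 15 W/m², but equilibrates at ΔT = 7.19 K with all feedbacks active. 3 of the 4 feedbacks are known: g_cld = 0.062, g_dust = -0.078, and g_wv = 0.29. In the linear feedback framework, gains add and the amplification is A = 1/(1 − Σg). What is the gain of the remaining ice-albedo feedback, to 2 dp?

Amplification A = ΔT/ΔT₀ = 7.19/5 = 1.438.
Total gain g = 1 − 1/A = 1 − 1/1.438 = 0.3046.
Known gains sum to 0.062 − 0.078 + 0.29 = 0.274.
g_ice = 0.3046 − 0.274 = 0.03.

0.03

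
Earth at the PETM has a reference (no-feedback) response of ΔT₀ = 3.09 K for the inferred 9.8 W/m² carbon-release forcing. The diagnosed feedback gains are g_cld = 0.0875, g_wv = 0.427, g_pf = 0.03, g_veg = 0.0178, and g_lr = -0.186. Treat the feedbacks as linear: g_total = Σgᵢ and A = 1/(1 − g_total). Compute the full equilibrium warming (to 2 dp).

Total gain g = 0.0875 + 0.427 + 0.03 + 0.0178 − 0.186 = 0.3763.
Amplification A = 1/(1 − 0.3763) = 1.603.
ΔT = 3.09 × 1.603 = 4.95 K.

4.95 K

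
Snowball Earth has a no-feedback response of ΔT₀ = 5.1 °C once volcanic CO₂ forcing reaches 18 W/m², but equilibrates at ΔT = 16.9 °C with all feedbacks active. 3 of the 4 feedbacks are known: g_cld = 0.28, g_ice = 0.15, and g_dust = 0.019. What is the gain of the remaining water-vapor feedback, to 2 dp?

0.25

Amplification A = ΔT/ΔT₀ = 16.9/5.1 = 3.314.
Total gain g = 1 − 1/A = 1 − 1/3.314 = 0.6982.
Known gains sum to 0.28 + 0.15 + 0.019 = 0.449.
g_wv = 0.6982 − 0.449 = 0.25.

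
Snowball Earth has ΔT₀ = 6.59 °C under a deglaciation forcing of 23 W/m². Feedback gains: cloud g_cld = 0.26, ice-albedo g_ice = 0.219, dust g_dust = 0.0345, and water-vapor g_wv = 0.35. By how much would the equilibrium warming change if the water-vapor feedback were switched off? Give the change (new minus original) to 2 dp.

Original: g = 0.8635, ΔT = 6.59/(1−0.8635) = 48.2784 °C.
Without water-vapor: g' = 0.5135, ΔT' = 6.59/(1−0.5135) = 13.5457 °C.
Change = 13.5457 − 48.2784 = -34.73 °C.

-34.73 °C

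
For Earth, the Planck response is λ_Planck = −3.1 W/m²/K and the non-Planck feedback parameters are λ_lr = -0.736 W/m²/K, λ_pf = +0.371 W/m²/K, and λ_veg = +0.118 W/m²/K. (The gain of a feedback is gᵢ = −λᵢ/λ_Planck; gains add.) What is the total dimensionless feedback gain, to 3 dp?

Convert to gains: g_lr = -0.736/3.1 = -0.2374; g_pf = 0.371/3.1 = 0.1197; g_veg = 0.118/3.1 = 0.03806.
Total gain g = -0.07964.

-0.080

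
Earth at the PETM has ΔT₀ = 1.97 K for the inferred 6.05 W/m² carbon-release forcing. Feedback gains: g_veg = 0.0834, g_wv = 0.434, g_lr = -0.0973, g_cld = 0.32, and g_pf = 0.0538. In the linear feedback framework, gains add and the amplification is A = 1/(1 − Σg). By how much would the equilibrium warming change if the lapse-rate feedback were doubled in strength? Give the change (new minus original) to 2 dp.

-3.07 K

Original: g = 0.7939, ΔT = 1.97/(1−0.7939) = 9.5585 K.
With doubled lapse-rate: g' = 0.6966, ΔT' = 1.97/(1−0.6966) = 6.4931 K.
Change = 6.4931 − 9.5585 = -3.07 K.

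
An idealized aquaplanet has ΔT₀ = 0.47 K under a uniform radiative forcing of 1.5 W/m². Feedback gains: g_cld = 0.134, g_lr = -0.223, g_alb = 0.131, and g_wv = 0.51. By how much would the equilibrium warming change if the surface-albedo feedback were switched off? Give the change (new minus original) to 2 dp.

Original: g = 0.552, ΔT = 0.47/(1−0.552) = 1.0491 K.
Without surface-albedo: g' = 0.421, ΔT' = 0.47/(1−0.421) = 0.8117 K.
Change = 0.8117 − 1.0491 = -0.24 K.

-0.24 K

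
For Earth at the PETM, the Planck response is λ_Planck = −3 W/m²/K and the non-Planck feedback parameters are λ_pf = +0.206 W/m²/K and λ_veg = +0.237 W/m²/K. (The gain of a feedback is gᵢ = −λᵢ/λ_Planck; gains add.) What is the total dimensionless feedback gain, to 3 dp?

0.148

Convert to gains: g_pf = 0.206/3 = 0.06867; g_veg = 0.237/3 = 0.079.
Total gain g = 0.14767.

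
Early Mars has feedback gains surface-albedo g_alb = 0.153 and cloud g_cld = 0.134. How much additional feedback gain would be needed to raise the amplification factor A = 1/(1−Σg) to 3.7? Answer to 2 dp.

Current total gain = 0.287.
Target gain for A = 3.7: g* = 1 − 1/3.7 = 0.7297.
Additional gain needed = 0.7297 − 0.287 = 0.44.

0.44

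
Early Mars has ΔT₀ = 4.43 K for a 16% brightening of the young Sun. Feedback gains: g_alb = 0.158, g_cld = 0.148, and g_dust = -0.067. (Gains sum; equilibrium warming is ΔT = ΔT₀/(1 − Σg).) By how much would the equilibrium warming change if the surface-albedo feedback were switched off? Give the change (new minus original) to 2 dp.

-1.00 K

Original: g = 0.239, ΔT = 4.43/(1−0.239) = 5.8213 K.
Without surface-albedo: g' = 0.081, ΔT' = 4.43/(1−0.081) = 4.8205 K.
Change = 4.8205 − 5.8213 = -1.00 K.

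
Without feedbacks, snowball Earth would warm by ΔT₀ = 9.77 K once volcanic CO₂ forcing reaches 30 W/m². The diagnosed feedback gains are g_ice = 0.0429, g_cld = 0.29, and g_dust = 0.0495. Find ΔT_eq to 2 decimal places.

Total gain g = 0.0429 + 0.29 + 0.0495 = 0.3824.
Amplification A = 1/(1 − 0.3824) = 1.619.
ΔT = 9.77 × 1.619 = 15.82 K.

15.82 K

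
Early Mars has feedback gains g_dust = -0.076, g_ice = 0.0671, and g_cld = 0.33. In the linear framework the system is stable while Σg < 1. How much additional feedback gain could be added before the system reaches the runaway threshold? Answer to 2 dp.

0.68

Current total gain = -0.076 + 0.0671 + 0.33 = 0.3211.
Margin to runaway = 1 − 0.3211 = 0.68.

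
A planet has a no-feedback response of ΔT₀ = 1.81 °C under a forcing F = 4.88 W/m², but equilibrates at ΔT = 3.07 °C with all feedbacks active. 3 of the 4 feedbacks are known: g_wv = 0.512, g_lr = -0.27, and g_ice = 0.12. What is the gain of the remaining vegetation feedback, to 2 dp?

0.05

Amplification A = ΔT/ΔT₀ = 3.07/1.81 = 1.696.
Total gain g = 1 − 1/A = 1 − 1/1.696 = 0.4104.
Known gains sum to 0.512 − 0.27 + 0.12 = 0.362.
g_veg = 0.4104 − 0.362 = 0.05.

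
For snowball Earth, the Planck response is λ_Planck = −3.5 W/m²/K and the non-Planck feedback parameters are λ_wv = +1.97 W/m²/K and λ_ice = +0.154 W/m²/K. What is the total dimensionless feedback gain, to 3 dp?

0.607

Convert to gains: g_wv = 1.97/3.5 = 0.5629; g_ice = 0.154/3.5 = 0.044.
Total gain g = 0.6069.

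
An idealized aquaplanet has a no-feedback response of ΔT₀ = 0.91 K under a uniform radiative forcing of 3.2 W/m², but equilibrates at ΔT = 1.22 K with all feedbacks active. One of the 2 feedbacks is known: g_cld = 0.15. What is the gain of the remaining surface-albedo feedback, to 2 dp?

Amplification A = ΔT/ΔT₀ = 1.22/0.91 = 1.341.
Total gain g = 1 − 1/A = 1 − 1/1.341 = 0.2543.
The known gain is 0.15.
g_alb = 0.2543 − 0.15 = 0.10.

0.10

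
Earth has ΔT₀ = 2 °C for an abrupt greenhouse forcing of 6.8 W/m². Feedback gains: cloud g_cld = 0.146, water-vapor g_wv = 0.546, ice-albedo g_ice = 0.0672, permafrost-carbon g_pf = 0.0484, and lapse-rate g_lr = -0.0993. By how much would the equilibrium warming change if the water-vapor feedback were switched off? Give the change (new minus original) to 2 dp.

Original: g = 0.7083, ΔT = 2/(1−0.7083) = 6.8564 °C.
Without water-vapor: g' = 0.1623, ΔT' = 2/(1−0.1623) = 2.3875 °C.
Change = 2.3875 − 6.8564 = -4.47 °C.

-4.47 °C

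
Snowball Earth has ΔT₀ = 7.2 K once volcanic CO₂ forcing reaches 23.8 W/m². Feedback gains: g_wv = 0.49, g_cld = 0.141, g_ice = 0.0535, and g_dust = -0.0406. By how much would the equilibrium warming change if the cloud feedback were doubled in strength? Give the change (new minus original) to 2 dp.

Original: g = 0.6439, ΔT = 7.2/(1−0.6439) = 20.2190 K.
With doubled cloud: g' = 0.7849, ΔT' = 7.2/(1−0.7849) = 33.4728 K.
Change = 33.4728 − 20.2190 = 13.25 K.

13.25 K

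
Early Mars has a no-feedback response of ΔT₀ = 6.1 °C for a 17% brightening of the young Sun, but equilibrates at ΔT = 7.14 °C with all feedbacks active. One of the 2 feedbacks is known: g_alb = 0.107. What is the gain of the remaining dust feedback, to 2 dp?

0.04

Amplification A = ΔT/ΔT₀ = 7.14/6.1 = 1.17.
Total gain g = 1 − 1/A = 1 − 1/1.17 = 0.1453.
The known gain is 0.107.
g_dust = 0.1453 − 0.107 = 0.04.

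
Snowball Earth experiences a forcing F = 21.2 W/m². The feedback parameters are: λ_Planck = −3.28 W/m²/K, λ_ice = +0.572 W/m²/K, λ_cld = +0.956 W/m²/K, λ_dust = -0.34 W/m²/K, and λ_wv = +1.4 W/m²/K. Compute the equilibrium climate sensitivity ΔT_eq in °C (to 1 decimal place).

Net feedback parameter λ = (−3.28) + (+0.572) + (+0.956) + (-0.34) + (+1.4) = -0.692 W/m²/K.
ΔT = −F/λ = −21.2/(-0.692) = 30.6 °C.

30.6 °C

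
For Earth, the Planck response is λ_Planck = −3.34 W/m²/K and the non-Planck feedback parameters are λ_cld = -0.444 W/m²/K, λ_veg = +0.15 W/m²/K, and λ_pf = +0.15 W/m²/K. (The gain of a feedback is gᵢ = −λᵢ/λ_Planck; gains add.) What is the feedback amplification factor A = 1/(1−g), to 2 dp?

0.96

Convert to gains: g_cld = -0.444/3.34 = -0.1329; g_veg = 0.15/3.34 = 0.04491; g_pf = 0.15/3.34 = 0.04491.
Total gain g = -0.04308.
A = 1/(1 + 0.04308) = 0.96.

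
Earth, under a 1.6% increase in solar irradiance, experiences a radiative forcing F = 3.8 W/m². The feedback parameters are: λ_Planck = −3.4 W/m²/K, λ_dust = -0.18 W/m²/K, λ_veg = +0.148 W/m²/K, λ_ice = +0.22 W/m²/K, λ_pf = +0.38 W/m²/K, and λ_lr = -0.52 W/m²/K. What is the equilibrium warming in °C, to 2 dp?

Net feedback parameter λ = (−3.4) + (-0.18) + (+0.148) + (+0.22) + (+0.38) + (-0.52) = -3.352 W/m²/K.
ΔT = −F/λ = −3.8/(-3.352) = 1.13 °C.

1.13 °C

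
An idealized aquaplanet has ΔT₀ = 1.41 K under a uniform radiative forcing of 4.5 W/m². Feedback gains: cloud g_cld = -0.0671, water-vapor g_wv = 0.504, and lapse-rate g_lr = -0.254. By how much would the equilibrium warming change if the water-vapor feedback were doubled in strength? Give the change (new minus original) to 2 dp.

Original: g = 0.1829, ΔT = 1.41/(1−0.1829) = 1.7256 K.
With doubled water-vapor: g' = 0.6869, ΔT' = 1.41/(1−0.6869) = 4.5034 K.
Change = 4.5034 − 1.7256 = 2.78 K.

2.78 K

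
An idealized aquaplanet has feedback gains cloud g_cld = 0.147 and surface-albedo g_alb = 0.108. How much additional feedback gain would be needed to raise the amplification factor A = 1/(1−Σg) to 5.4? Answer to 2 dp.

Current total gain = 0.255.
Target gain for A = 5.4: g* = 1 − 1/5.4 = 0.8148.
Additional gain needed = 0.8148 − 0.255 = 0.56.

0.56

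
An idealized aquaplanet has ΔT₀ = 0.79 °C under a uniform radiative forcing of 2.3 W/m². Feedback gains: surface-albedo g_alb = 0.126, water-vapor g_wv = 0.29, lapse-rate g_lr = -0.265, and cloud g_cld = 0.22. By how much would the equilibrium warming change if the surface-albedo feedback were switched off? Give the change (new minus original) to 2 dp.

-0.21 °C

Original: g = 0.371, ΔT = 0.79/(1−0.371) = 1.2560 °C.
Without surface-albedo: g' = 0.245, ΔT' = 0.79/(1−0.245) = 1.0464 °C.
Change = 1.0464 − 1.2560 = -0.21 °C.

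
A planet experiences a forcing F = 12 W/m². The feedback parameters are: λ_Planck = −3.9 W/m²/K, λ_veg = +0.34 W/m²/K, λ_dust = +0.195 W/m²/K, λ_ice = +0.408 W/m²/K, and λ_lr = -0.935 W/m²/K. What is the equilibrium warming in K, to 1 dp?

Net feedback parameter λ = (−3.9) + (+0.34) + (+0.195) + (+0.408) + (-0.935) = -3.892 W/m²/K.
ΔT = −F/λ = −12/(-3.892) = 3.1 K.

3.1 K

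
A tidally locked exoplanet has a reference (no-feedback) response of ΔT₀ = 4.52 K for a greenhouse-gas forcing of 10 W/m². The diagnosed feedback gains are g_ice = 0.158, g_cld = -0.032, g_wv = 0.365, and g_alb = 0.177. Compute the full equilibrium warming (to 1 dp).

Total gain g = 0.158 − 0.032 + 0.365 + 0.177 = 0.668.
Amplification A = 1/(1 − 0.668) = 3.012.
ΔT = 4.52 × 3.012 = 13.6 K.

13.6 K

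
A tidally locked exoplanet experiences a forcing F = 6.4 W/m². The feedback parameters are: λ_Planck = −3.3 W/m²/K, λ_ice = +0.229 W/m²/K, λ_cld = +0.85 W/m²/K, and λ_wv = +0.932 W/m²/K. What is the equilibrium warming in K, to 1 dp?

5.0 K

Net feedback parameter λ = (−3.3) + (+0.229) + (+0.85) + (+0.932) = -1.289 W/m²/K.
ΔT = −F/λ = −6.4/(-1.289) = 5.0 K.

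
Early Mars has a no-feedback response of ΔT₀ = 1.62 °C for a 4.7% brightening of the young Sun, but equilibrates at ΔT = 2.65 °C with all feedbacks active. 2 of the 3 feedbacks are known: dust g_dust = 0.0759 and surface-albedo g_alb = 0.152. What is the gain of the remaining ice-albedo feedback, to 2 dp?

0.16

Amplification A = ΔT/ΔT₀ = 2.65/1.62 = 1.636.
Total gain g = 1 − 1/A = 1 − 1/1.636 = 0.3888.
Known gains sum to 0.0759 + 0.152 = 0.2279.
g_ice = 0.3888 − 0.2279 = 0.16.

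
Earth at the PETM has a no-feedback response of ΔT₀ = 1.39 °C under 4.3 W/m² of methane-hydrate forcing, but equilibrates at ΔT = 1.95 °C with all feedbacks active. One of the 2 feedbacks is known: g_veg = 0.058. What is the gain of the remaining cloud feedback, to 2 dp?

0.23

Amplification A = ΔT/ΔT₀ = 1.95/1.39 = 1.403.
Total gain g = 1 − 1/A = 1 − 1/1.403 = 0.2872.
The known gain is 0.058.
g_cld = 0.2872 − 0.058 = 0.23.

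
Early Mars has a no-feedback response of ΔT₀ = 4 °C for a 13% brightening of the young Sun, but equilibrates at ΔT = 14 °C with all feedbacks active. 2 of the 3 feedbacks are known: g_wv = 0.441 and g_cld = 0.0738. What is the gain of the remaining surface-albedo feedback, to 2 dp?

Amplification A = ΔT/ΔT₀ = 14/4 = 3.5.
Total gain g = 1 − 1/A = 1 − 1/3.5 = 0.7143.
Known gains sum to 0.441 + 0.0738 = 0.5148.
g_alb = 0.7143 − 0.5148 = 0.20.

0.20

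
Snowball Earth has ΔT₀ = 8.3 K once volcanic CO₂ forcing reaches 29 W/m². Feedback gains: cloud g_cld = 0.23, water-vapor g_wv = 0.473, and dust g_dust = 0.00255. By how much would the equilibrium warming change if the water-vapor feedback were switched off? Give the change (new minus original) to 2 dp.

Original: g = 0.70555, ΔT = 8.3/(1−0.70555) = 28.1881 K.
Without water-vapor: g' = 0.23255, ΔT' = 8.3/(1−0.23255) = 10.8150 K.
Change = 10.8150 − 28.1881 = -17.37 K.

-17.37 K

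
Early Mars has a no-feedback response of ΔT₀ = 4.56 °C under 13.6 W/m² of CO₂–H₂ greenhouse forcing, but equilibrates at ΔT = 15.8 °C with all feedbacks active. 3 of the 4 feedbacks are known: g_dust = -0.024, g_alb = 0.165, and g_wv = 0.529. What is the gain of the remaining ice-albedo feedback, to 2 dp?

0.04

Amplification A = ΔT/ΔT₀ = 15.8/4.56 = 3.465.
Total gain g = 1 − 1/A = 1 − 1/3.465 = 0.7114.
Known gains sum to -0.024 + 0.165 + 0.529 = 0.67.
g_ice = 0.7114 − 0.67 = 0.04.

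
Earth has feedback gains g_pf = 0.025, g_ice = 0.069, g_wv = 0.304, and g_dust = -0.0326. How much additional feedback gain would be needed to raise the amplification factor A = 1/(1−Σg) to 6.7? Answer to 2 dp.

0.49

Current total gain = 0.3654.
Target gain for A = 6.7: g* = 1 − 1/6.7 = 0.8507.
Additional gain needed = 0.8507 − 0.3654 = 0.49.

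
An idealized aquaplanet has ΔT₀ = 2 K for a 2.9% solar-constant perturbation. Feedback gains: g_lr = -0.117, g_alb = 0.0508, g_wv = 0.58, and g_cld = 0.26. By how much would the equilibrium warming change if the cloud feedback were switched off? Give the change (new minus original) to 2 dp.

Original: g = 0.7738, ΔT = 2/(1−0.7738) = 8.8417 K.
Without cloud: g' = 0.5138, ΔT' = 2/(1−0.5138) = 4.1135 K.
Change = 4.1135 − 8.8417 = -4.73 K.

-4.73 K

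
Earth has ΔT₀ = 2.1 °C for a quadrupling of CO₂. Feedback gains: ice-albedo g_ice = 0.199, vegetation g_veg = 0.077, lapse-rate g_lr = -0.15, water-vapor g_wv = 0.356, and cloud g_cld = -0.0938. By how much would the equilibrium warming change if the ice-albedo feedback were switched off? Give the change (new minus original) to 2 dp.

-0.84 °C

Original: g = 0.3882, ΔT = 2.1/(1−0.3882) = 3.4325 °C.
Without ice-albedo: g' = 0.1892, ΔT' = 2.1/(1−0.1892) = 2.5900 °C.
Change = 2.5900 − 3.4325 = -0.84 °C.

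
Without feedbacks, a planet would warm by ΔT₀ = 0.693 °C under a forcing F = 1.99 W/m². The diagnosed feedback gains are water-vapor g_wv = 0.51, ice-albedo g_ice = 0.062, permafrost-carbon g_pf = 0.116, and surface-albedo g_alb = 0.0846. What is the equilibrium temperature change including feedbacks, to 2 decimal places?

3.05 °C

Total gain g = 0.51 + 0.062 + 0.116 + 0.0846 = 0.7726.
Amplification A = 1/(1 − 0.7726) = 4.398.
ΔT = 0.693 × 4.398 = 3.05 °C.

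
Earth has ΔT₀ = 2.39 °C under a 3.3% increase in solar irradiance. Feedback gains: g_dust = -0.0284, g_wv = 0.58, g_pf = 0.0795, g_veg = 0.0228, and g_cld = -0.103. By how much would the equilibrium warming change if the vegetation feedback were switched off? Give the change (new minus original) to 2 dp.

Original: g = 0.5509, ΔT = 2.39/(1−0.5509) = 5.3218 °C.
Without vegetation: g' = 0.5281, ΔT' = 2.39/(1−0.5281) = 5.0646 °C.
Change = 5.0646 − 5.3218 = -0.26 °C.

-0.26 °C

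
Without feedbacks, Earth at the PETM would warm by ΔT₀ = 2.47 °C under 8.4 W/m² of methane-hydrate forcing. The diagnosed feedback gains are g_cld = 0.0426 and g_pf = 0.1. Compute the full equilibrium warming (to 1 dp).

Total gain g = 0.0426 + 0.1 = 0.1426.
Amplification A = 1/(1 − 0.1426) = 1.166.
ΔT = 2.47 × 1.166 = 2.9 °C.

2.9 °C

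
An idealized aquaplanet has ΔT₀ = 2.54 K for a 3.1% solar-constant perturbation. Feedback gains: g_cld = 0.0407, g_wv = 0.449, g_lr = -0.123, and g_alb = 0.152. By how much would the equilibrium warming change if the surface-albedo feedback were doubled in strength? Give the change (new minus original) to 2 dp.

Original: g = 0.5187, ΔT = 2.54/(1−0.5187) = 5.2774 K.
With doubled surface-albedo: g' = 0.6707, ΔT' = 2.54/(1−0.6707) = 7.7133 K.
Change = 7.7133 − 5.2774 = 2.44 K.

2.44 K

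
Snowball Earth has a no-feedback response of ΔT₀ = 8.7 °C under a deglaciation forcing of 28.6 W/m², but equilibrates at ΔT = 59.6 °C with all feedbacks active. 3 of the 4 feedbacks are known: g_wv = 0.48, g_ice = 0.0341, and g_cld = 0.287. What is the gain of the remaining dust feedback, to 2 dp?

0.05

Amplification A = ΔT/ΔT₀ = 59.6/8.7 = 6.851.
Total gain g = 1 − 1/A = 1 − 1/6.851 = 0.854.
Known gains sum to 0.48 + 0.0341 + 0.287 = 0.8011.
g_dust = 0.854 − 0.8011 = 0.05.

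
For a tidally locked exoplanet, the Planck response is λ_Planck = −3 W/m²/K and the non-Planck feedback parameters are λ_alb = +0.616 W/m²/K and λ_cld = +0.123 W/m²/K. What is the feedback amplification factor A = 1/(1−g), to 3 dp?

Convert to gains: g_alb = 0.616/3 = 0.2053; g_cld = 0.123/3 = 0.041.
Total gain g = 0.2463.
A = 1/(1 − 0.2463) = 1.327.

1.327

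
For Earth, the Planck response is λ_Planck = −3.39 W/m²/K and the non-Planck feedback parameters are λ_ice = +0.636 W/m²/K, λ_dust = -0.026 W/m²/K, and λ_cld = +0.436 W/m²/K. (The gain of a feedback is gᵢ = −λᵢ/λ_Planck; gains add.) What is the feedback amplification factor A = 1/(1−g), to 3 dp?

1.446

Convert to gains: g_ice = 0.636/3.39 = 0.1876; g_dust = -0.026/3.39 = -0.00767; g_cld = 0.436/3.39 = 0.1286.
Total gain g = 0.30853.
A = 1/(1 − 0.30853) = 1.446.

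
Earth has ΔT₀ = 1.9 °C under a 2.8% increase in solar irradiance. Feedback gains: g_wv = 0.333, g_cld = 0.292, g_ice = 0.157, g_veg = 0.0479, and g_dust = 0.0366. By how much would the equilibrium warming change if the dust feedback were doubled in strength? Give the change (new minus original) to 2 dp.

Original: g = 0.8665, ΔT = 1.9/(1−0.8665) = 14.2322 °C.
With doubled dust: g' = 0.9031, ΔT' = 1.9/(1−0.9031) = 19.6078 °C.
Change = 19.6078 − 14.2322 = 5.38 °C.

5.38 °C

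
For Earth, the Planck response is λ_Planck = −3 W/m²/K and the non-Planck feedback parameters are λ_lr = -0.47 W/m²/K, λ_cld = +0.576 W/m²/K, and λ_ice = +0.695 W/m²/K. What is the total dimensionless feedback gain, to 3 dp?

Convert to gains: g_lr = -0.47/3 = -0.1567; g_cld = 0.576/3 = 0.192; g_ice = 0.695/3 = 0.2317.
Total gain g = 0.267.

0.267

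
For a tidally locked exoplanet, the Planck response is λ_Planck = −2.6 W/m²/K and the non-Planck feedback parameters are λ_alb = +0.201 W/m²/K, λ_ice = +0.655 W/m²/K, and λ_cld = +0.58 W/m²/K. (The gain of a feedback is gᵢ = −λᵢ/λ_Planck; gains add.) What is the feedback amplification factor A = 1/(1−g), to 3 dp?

2.234

Convert to gains: g_alb = 0.201/2.6 = 0.07731; g_ice = 0.655/2.6 = 0.2519; g_cld = 0.58/2.6 = 0.2231.
Total gain g = 0.55231.
A = 1/(1 − 0.55231) = 2.234.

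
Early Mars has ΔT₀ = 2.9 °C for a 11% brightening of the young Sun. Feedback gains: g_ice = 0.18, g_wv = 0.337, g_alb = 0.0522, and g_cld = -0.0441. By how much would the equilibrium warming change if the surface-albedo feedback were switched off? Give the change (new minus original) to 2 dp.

-0.60 °C

Original: g = 0.5251, ΔT = 2.9/(1−0.5251) = 6.1065 °C.
Without surface-albedo: g' = 0.4729, ΔT' = 2.9/(1−0.4729) = 5.5018 °C.
Change = 5.5018 − 6.1065 = -0.60 °C.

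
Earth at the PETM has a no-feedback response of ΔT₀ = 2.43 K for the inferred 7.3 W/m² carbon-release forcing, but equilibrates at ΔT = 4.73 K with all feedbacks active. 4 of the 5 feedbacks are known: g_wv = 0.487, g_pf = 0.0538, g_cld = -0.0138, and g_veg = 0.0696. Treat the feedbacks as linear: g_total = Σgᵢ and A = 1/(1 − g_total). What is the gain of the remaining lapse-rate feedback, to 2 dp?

Amplification A = ΔT/ΔT₀ = 4.73/2.43 = 1.947.
Total gain g = 1 − 1/A = 1 − 1/1.947 = 0.4864.
Known gains sum to 0.487 + 0.0538 − 0.0138 + 0.0696 = 0.5966.
g_lr = 0.4864 − 0.5966 = -0.11.

-0.11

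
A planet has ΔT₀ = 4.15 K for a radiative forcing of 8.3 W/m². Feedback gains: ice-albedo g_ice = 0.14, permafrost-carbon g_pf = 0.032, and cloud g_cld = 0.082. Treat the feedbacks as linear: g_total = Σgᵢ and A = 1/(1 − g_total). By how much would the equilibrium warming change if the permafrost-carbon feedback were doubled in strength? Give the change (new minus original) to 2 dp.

Original: g = 0.254, ΔT = 4.15/(1−0.254) = 5.5630 K.
With doubled permafrost-carbon: g' = 0.286, ΔT' = 4.15/(1−0.286) = 5.8123 K.
Change = 5.8123 − 5.5630 = 0.25 K.

0.25 K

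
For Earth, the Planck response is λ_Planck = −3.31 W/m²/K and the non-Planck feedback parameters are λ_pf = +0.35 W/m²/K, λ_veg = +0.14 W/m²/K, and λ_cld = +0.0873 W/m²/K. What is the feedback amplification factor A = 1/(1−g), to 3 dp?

1.211

Convert to gains: g_pf = 0.35/3.31 = 0.1057; g_veg = 0.14/3.31 = 0.0423; g_cld = 0.0873/3.31 = 0.02637.
Total gain g = 0.17437.
A = 1/(1 − 0.17437) = 1.211.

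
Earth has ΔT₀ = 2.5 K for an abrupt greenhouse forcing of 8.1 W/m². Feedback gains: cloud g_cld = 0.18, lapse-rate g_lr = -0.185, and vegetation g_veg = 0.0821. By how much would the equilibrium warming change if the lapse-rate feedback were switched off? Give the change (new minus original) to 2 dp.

Original: g = 0.0771, ΔT = 2.5/(1−0.0771) = 2.7089 K.
Without lapse-rate: g' = 0.2621, ΔT' = 2.5/(1−0.2621) = 3.3880 K.
Change = 3.3880 − 2.7089 = 0.68 K.

0.68 K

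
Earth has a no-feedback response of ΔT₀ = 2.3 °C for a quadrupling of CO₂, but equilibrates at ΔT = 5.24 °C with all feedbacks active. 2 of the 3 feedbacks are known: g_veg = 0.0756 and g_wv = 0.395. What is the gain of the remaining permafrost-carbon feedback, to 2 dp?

Amplification A = ΔT/ΔT₀ = 5.24/2.3 = 2.278.
Total gain g = 1 − 1/A = 1 − 1/2.278 = 0.561.
Known gains sum to 0.0756 + 0.395 = 0.4706.
g_pf = 0.561 − 0.4706 = 0.09.

0.09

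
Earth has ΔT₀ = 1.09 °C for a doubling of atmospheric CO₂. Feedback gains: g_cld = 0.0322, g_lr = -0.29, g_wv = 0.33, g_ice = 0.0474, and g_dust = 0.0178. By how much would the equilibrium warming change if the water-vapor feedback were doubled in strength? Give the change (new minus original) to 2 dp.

0.78 °C

Original: g = 0.1374, ΔT = 1.09/(1−0.1374) = 1.2636 °C.
With doubled water-vapor: g' = 0.4674, ΔT' = 1.09/(1−0.4674) = 2.0466 °C.
Change = 2.0466 − 1.2636 = 0.78 °C.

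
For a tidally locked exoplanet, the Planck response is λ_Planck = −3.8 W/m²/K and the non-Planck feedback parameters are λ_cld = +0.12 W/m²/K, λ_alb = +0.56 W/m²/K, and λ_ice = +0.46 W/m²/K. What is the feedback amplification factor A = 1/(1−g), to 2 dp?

Convert to gains: g_cld = 0.12/3.8 = 0.03158; g_alb = 0.56/3.8 = 0.1474; g_ice = 0.46/3.8 = 0.1211.
Total gain g = 0.30008.
A = 1/(1 − 0.30008) = 1.43.

1.43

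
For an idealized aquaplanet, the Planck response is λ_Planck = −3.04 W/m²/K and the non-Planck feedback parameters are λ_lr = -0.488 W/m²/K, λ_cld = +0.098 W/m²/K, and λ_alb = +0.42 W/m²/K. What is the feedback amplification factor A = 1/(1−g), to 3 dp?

Convert to gains: g_lr = -0.488/3.04 = -0.1605; g_cld = 0.098/3.04 = 0.03224; g_alb = 0.42/3.04 = 0.1382.
Total gain g = 0.00994.
A = 1/(1 − 0.00994) = 1.010.

1.010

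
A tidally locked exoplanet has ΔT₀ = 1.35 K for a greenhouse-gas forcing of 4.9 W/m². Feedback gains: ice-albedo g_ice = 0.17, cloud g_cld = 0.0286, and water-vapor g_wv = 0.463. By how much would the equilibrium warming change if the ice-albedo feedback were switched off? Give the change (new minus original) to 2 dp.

Original: g = 0.6616, ΔT = 1.35/(1−0.6616) = 3.9894 K.
Without ice-albedo: g' = 0.4916, ΔT' = 1.35/(1−0.4916) = 2.6554 K.
Change = 2.6554 − 3.9894 = -1.33 K.

-1.33 K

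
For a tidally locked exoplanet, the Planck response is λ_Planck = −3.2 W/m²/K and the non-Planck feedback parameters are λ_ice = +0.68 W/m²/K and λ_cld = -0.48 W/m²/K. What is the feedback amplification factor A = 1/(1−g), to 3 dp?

1.067

Convert to gains: g_ice = 0.68/3.2 = 0.2125; g_cld = -0.48/3.2 = -0.15.
Total gain g = 0.0625.
A = 1/(1 − 0.0625) = 1.067.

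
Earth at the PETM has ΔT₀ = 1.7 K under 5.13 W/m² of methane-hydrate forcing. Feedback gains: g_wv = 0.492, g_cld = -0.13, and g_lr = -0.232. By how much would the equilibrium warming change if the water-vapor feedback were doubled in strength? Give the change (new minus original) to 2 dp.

2.54 K

Original: g = 0.13, ΔT = 1.7/(1−0.13) = 1.9540 K.
With doubled water-vapor: g' = 0.622, ΔT' = 1.7/(1−0.622) = 4.4974 K.
Change = 4.4974 − 1.9540 = 2.54 K.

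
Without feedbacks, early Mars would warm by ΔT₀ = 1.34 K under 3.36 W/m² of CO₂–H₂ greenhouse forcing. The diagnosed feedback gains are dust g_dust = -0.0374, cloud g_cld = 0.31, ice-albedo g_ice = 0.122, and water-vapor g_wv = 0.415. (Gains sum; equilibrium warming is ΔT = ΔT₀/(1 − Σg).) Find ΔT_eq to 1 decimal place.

Total gain g = -0.0374 + 0.31 + 0.122 + 0.415 = 0.8096.
Amplification A = 1/(1 − 0.8096) = 5.252.
ΔT = 1.34 × 5.252 = 7.0 K.

7.0 K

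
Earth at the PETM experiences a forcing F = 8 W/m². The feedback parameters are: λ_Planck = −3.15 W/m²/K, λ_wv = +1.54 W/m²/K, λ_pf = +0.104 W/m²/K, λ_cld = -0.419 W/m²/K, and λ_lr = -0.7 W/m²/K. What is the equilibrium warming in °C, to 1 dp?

3.0 °C

Net feedback parameter λ = (−3.15) + (+1.54) + (+0.104) + (-0.419) + (-0.7) = -2.625 W/m²/K.
ΔT = −F/λ = −8/(-2.625) = 3.0 °C.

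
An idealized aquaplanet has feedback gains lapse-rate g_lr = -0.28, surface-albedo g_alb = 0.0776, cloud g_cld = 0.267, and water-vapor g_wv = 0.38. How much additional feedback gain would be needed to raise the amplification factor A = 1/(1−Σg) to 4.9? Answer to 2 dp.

0.35

Current total gain = 0.4446.
Target gain for A = 4.9: g* = 1 − 1/4.9 = 0.7959.
Additional gain needed = 0.7959 − 0.4446 = 0.35.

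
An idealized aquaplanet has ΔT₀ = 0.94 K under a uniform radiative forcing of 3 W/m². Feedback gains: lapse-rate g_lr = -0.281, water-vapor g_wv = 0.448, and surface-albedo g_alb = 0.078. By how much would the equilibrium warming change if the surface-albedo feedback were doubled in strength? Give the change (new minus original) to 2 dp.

Original: g = 0.245, ΔT = 0.94/(1−0.245) = 1.2450 K.
With doubled surface-albedo: g' = 0.323, ΔT' = 0.94/(1−0.323) = 1.3885 K.
Change = 1.3885 − 1.2450 = 0.14 K.

0.14 K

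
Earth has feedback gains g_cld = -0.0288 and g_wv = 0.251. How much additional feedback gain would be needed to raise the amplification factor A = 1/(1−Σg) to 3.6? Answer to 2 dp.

0.50

Current total gain = 0.2222.
Target gain for A = 3.6: g* = 1 − 1/3.6 = 0.7222.
Additional gain needed = 0.7222 − 0.2222 = 0.50.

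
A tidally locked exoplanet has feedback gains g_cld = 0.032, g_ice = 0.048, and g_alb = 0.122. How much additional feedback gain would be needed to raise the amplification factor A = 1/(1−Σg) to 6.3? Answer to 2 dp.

Current total gain = 0.202.
Target gain for A = 6.3: g* = 1 − 1/6.3 = 0.8413.
Additional gain needed = 0.8413 − 0.202 = 0.64.

0.64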